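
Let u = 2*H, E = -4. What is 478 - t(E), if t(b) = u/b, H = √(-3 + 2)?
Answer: 478 + I/2 ≈ 478.0 + 0.5*I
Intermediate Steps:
H = I (H = √(-1) = I ≈ 1.0*I)
u = 2*I ≈ 2.0*I
t(b) = 2*I/b (t(b) = (2*I)/b = 2*I/b)
478 - t(E) = 478 - 2*I/(-4) = 478 - 2*I*(-1)/4 = 478 - (-1)*I/2 = 478 + I/2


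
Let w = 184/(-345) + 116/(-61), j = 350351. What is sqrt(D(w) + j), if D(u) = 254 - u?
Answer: sqrt(293537309745)/915 ≈ 592.12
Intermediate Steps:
w = -2228/915 (w = 184*(-1/345) + 116*(-1/61) = -8/15 - 116/61 = -2228/915 ≈ -2.4350)
sqrt(D(w) + j) = sqrt((254 - 1*(-2228/915)) + 350351) = sqrt((254 + 2228/915) + 350351) = sqrt(234638/915 + 350351) = sqrt(320805803/915) = sqrt(293537309745)/915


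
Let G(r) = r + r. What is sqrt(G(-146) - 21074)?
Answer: 3*I*sqrt(2374) ≈ 146.17*I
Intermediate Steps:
G(r) = 2*r
sqrt(G(-146) - 21074) = sqrt(2*(-146) - 21074) = sqrt(-292 - 21074) = sqrt(-21366) = 3*I*sqrt(2374)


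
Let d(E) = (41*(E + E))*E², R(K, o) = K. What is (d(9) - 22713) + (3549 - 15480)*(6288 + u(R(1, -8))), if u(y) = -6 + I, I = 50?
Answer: -75510027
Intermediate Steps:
u(y) = 44 (u(y) = -6 + 50 = 44)
d(E) = 82*E³ (d(E) = (41*(2*E))*E² = (82*E)*E² = 82*E³)
(d(9) - 22713) + (3549 - 15480)*(6288 + u(R(1, -8))) = (82*9³ - 22713) + (3549 - 15480)*(6288 + 44) = (82*729 - 22713) - 11931*6332 = (59778 - 22713) - 75547092 = 37065 - 75547092 = -75510027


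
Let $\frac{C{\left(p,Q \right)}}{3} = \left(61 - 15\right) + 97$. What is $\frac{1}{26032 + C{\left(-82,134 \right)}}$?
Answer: $\frac{1}{26461} \approx 3.7791 \cdot 10^{-5}$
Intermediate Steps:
$C{\left(p,Q \right)} = 429$ ($C{\left(p,Q \right)} = 3 \left(\left(61 - 15\right) + 97\right) = 3 \left(46 + 97\right) = 3 \cdot 143 = 429$)
$\frac{1}{26032 + C{\left(-82,134 \right)}} = \frac{1}{26032 + 429} = \frac{1}{26461}$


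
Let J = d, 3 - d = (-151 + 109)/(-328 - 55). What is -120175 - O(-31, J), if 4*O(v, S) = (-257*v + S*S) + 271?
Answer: -71723051731/586756 ≈ -1.2224e+5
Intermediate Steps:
d = 1107/383 (d = 3 - (-151 + 109)/(-328 - 55) = 3 - (-42)/(-383) = 3 - (-42)*(-1)/383 = 3 - 1*42/383 = 3 - 42/383 = 1107/383 ≈ 2.8903)
J = 1107/383 ≈ 2.8903
O(v, S) = 271/4 - 257*v/4 + S²/4 (O(v, S) = ((-257*v + S*S) + 271)/4 = ((-257*v + S²) + 271)/4 = ((S² - 257*v) + 271)/4 = (271 + S² - 257*v)/4 = 271/4 - 257*v/4 + S²/4)
-120175 - O(-31, J) = -120175 - (271/4 - 257/4*(-31) + (1107/383)²/4) = -120175 - (271/4 + 7967/4 + (¼)*(1225449/146689)) = -120175 - (271/4 + 7967/4 + 1225449/586756) = -120175 - 1*1209649431/586756 = -120175 - 1209649431/586756 = -71723051731/586756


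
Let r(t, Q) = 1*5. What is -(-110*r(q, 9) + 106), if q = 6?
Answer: 444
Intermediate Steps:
r(t, Q) = 5
-(-110*r(q, 9) + 106) = -(-110*5 + 106) = -(-550 + 106) = -1*(-444) = 444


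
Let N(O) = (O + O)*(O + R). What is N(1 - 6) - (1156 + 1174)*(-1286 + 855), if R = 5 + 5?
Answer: 1004180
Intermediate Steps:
R = 10
N(O) = 2*O*(10 + O) (N(O) = (O + O)*(O + 10) = (2*O)*(10 + O) = 2*O*(10 + O))
N(1 - 6) - (1156 + 1174)*(-1286 + 855) = 2*(1 - 6)*(10 + (1 - 6)) - (1156 + 1174)*(-1286 + 855) = 2*(-5)*(10 - 5) - 2330*(-431) = 2*(-5)*5 - 1*(-1004230) = -50 + 1004230 = 1004180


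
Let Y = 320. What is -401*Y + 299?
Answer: -128021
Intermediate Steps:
-401*Y + 299 = -401*320 + 299 = -128320 + 299 = -128021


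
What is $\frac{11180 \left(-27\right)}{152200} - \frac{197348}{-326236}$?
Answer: $- \frac{855515417}{620663990} \approx -1.3784$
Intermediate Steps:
$\frac{11180 \left(-27\right)}{152200} - \frac{197348}{-326236} = \left(-301860\right) \frac{1}{152200} - - \frac{49337}{81559} = - \frac{15093}{7610} + \frac{49337}{81559} = - \frac{855515417}{620663990}$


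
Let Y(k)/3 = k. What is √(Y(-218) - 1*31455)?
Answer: I*√32109 ≈ 179.19*I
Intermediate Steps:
Y(k) = 3*k
√(Y(-218) - 1*31455) = √(3*(-218) - 1*31455) = √(-654 - 31455) = √(-32109) = I*√32109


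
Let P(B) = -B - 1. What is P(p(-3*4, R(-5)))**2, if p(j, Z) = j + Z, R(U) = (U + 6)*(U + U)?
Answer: 441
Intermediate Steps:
R(U) = 2*U*(6 + U) (R(U) = (6 + U)*(2*U) = 2*U*(6 + U))
p(j, Z) = Z + j
P(B) = -1 - B
P(p(-3*4, R(-5)))**2 = (-1 - (2*(-5)*(6 - 5) - 3*4))**2 = (-1 - (2*(-5)*1 - 12))**2 = (-1 - (-10 - 12))**2 = (-1 - 1*(-22))**2 = (-1 + 22)**2 = 21**2 = 441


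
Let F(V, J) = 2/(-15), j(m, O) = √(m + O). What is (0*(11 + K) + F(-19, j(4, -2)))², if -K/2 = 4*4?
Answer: 4/225 ≈ 0.017778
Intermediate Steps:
j(m, O) = √(O + m)
K = -32 (K = -8*4 = -2*16 = -32)
F(V, J) = -2/15 (F(V, J) = 2*(-1/15) = -2/15)
(0*(11 + K) + F(-19, j(4, -2)))² = (0*(11 - 32) - 2/15)² = (0*(-21) - 2/15)² = (0 - 2/15)² = (-2/15)² = 4/225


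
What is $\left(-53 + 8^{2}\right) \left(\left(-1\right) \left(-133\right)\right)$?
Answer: $1463$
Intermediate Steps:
$\left(-53 + 8^{2}\right) \left(\left(-1\right) \left(-133\right)\right) = \left(-53 + 64\right) 133 = 11 \cdot 133 = 1463$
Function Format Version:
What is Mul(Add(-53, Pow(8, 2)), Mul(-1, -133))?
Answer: 1463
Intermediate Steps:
Mul(Add(-53, Pow(8, 2)), Mul(-1, -133)) = Mul(Add(-53, 64), 133) = Mul(11, 133) = 1463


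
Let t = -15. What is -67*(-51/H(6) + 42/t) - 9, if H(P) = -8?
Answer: -9941/40 ≈ -248.52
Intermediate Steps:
-67*(-51/H(6) + 42/t) - 9 = -67*(-51/(-8) + 42/(-15)) - 9 = -67*(-51*(-1/8) + 42*(-1/15)) - 9 = -67*(51/8 - 14/5) - 9 = -67*143/40 - 9 = -9581/40 - 9 = -9941/40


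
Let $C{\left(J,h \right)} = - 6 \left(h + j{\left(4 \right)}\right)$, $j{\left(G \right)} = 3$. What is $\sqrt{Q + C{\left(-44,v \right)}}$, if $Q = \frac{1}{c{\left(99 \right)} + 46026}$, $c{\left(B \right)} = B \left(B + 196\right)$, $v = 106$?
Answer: $\frac{i \sqrt{411271769207}}{25077} \approx 25.573 i$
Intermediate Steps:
$c{\left(B \right)} = B \left(196 + B\right)$
$C{\left(J,h \right)} = -18 - 6 h$ ($C{\left(J,h \right)} = - 6 \left(h + 3\right) = - 6 \left(3 + h\right) = -18 - 6 h$)
$Q = \frac{1}{75231}$ ($Q = \frac{1}{99 \left(196 + 99\right) + 46026} = \frac{1}{99 \cdot 295 + 46026} = \frac{1}{29205 + 46026} = \frac{1}{75231} \approx 1.3292 \cdot 10^{-5}$)
$\sqrt{Q + C{\left(-44,v \right)}} = \sqrt{\frac{1}{75231} - 654} = \sqrt{- \frac{49201073}{75231}} = \frac{i \sqrt{411271769207}}{25077}$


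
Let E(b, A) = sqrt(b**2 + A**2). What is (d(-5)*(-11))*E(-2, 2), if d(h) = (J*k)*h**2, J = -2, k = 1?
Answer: 1100*sqrt(2) ≈ 1555.6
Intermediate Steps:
E(b, A) = sqrt(A**2 + b**2)
d(h) = -2*h**2 (d(h) = (-2*1)*h**2 = -2*h**2)
(d(-5)*(-11))*E(-2, 2) = (-2*(-5)**2*(-11))*sqrt(2**2 + (-2)**2) = (-2*25*(-11))*sqrt(4 + 4) = (-50*(-11))*sqrt(8) = 550*(2*sqrt(2)) = 1100*sqrt(2)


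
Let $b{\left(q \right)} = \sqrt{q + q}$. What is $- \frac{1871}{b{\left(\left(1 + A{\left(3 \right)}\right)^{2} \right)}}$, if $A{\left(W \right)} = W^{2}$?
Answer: $- \frac{1871 \sqrt{2}}{20} \approx -132.3$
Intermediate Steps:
$b{\left(q \right)} = \sqrt{2} \sqrt{q}$ ($b{\left(q \right)} = \sqrt{2 q} = \sqrt{2} \sqrt{q}$)
$- \frac{1871}{b{\left(\left(1 + A{\left(3 \right)}\right)^{2} \right)}} = - \frac{1871}{\sqrt{2} \sqrt{\left(1 + 3^{2}\right)^{2}}} = - \frac{1871}{\sqrt{2} \sqrt{\left(1 + 9\right)^{2}}} = - \frac{1871}{\sqrt{2} \sqrt{10^{2}}} = - \frac{1871}{\sqrt{2} \sqrt{100}} = - \frac{1871}{\sqrt{2} \cdot 10} = - \frac{1871}{10 \sqrt{2}} = - 1871 \frac{\sqrt{2}}{20} = - \frac{1871 \sqrt{2}}{20}$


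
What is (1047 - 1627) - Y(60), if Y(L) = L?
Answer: -640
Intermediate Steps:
(1047 - 1627) - Y(60) = (1047 - 1627) - 1*60 = -580 - 60 = -640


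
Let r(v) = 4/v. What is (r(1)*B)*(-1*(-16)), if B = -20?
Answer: -1280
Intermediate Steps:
(r(1)*B)*(-1*(-16)) = ((4/1)*(-20))*(-1*(-16)) = ((4*1)*(-20))*16 = (4*(-20))*16 = -80*16 = -1280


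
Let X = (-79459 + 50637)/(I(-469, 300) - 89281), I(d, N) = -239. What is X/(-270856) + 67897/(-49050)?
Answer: -27438365831329/19821946305600 ≈ -1.3842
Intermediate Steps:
X = 14411/44760 (X = (-79459 + 50637)/(-239 - 89281) = -28822/(-89520) = -28822*(-1/89520) = 14411/44760 ≈ 0.32196)
X/(-270856) + 67897/(-49050) = (14411/44760)/(-270856) + 67897/(-49050) = (14411/44760)*(-1/270856) + 67897*(-1/49050) = -14411/12123514560 - 67897/49050 = -27438365831329/19821946305600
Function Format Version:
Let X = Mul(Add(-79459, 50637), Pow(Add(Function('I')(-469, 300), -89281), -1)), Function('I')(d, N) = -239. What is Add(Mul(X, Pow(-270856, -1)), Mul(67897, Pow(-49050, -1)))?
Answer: Rational(-27438365831329, 19821946305600) ≈ -1.3842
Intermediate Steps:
X = Rational(14411, 44760) (X = Mul(Add(-79459, 50637), Pow(Add(-239, -89281), -1)) = Mul(-28822, Pow(-89520, -1)) = Mul(-28822, Rational(-1, 89520)) = Rational(14411, 44760) ≈ 0.32196)
Add(Mul(X, Pow(-270856, -1)), Mul(67897, Pow(-49050, -1))) = Add(Mul(Rational(14411, 44760), Pow(-270856, -1)), Mul(67897, Pow(-49050, -1))) = Add(Mul(Rational(14411, 44760), Rational(-1, 270856)), Mul(67897, Rational(-1, 49050))) = Add(Rational(-14411, 12123514560), Rational(-67897, 49050)) = Rational(-27438365831329, 19821946305600)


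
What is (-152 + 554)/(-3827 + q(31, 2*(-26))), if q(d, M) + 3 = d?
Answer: -402/3799 ≈ -0.10582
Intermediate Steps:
q(d, M) = -3 + d
(-152 + 554)/(-3827 + q(31, 2*(-26))) = (-152 + 554)/(-3827 + (-3 + 31)) = 402/(-3827 + 28) = 402/(-3799) = 402*(-1/3799) = -402/3799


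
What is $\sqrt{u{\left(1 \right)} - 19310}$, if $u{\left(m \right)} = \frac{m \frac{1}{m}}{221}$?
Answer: $\frac{i \sqrt{943119489}}{221} \approx 138.96 i$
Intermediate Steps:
$u{\left(m \right)} = \frac{1}{221}$ ($u{\left(m \right)} = 1 \cdot \frac{1}{221} = \frac{1}{221}$)
$\sqrt{u{\left(1 \right)} - 19310} = \sqrt{\frac{1}{221} - 19310} = \sqrt{- \frac{4267509}{221}} = \frac{i \sqrt{943119489}}{221}$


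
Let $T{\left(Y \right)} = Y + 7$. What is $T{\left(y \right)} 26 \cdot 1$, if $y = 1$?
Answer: $208$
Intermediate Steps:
$T{\left(Y \right)} = 7 + Y$
$T{\left(y \right)} 26 \cdot 1 = \left(7 + 1\right) 26 \cdot 1 = 8 \cdot 26 \cdot 1 = 208 \cdot 1 = 208$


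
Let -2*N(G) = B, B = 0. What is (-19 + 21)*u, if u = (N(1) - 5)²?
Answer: 50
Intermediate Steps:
N(G) = 0 (N(G) = -½*0 = 0)
u = 25 (u = (0 - 5)² = (-5)² = 25)
(-19 + 21)*u = (-19 + 21)*25 = 2*25 = 50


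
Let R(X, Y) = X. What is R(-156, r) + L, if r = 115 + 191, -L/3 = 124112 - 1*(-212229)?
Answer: -1009179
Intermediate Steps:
L = -1009023 (L = -3*(124112 - 1*(-212229)) = -3*(124112 + 212229) = -3*336341 = -1009023)
r = 306
R(-156, r) + L = -156 - 1009023 = -1009179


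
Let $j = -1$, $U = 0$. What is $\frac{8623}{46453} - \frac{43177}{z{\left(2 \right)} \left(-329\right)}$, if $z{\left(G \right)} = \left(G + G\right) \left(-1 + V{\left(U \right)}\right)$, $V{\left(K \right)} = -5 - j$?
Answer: $- \frac{1948961841}{305660740} \approx -6.3762$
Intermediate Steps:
$V{\left(K \right)} = -4$ ($V{\left(K \right)} = -5 - -1 = -5 + 1 = -4$)
$z{\left(G \right)} = - 10 G$ ($z{\left(G \right)} = \left(G + G\right) \left(-1 - 4\right) = 2 G \left(-5\right) = - 10 G$)
$\frac{8623}{46453} - \frac{43177}{z{\left(2 \right)} \left(-329\right)} = \frac{8623}{46453} - \frac{43177}{\left(-10\right) 2 \left(-329\right)} = 8623 \cdot \frac{1}{46453} - \frac{43177}{\left(-20\right) \left(-329\right)} = \frac{8623}{46453} - \frac{43177}{6580} = - \frac{1948961841}{305660740}$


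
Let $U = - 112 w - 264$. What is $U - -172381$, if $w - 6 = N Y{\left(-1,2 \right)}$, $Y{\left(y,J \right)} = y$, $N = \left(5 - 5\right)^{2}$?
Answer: $171445$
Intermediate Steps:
$N = 0$ ($N = 0^{2} = 0$)
$w = 6$ ($w = 6 + 0 \left(-1\right) = 6 + 0 = 6$)
$U = -936$ ($U = \left(-112\right) 6 - 264 = -672 - 264 = -936$)
$U - -172381 = -936 - -172381 = -936 + 172381 = 171445$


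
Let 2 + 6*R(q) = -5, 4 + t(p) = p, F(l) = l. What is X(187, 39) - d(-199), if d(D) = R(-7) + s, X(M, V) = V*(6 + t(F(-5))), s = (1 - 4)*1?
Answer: -677/6 ≈ -112.83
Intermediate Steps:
t(p) = -4 + p
R(q) = -7/6 (R(q) = -1/3 + (1/6)*(-5) = -1/3 - 5/6 = -7/6)
s = -3 (s = -3*1 = -3)
X(M, V) = -3*V (X(M, V) = V*(6 + (-4 - 5)) = V*(6 - 9) = V*(-3) = -3*V)
d(D) = -25/6 (d(D) = -7/6 - 3 = -25/6)
X(187, 39) - d(-199) = -3*39 - 1*(-25/6) = -117 + 25/6 = -677/6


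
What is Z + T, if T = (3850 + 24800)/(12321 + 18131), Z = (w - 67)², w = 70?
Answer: 151359/15226 ≈ 9.9408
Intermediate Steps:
Z = 9 (Z = (70 - 67)² = 3² = 9)
T = 14325/15226 (T = 28650/30452 = 28650*(1/30452) = 14325/15226 ≈ 0.94082)
Z + T = 9 + 14325/15226 = 151359/15226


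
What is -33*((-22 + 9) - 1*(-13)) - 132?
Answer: -132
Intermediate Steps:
-33*((-22 + 9) - 1*(-13)) - 132 = -33*(-13 + 13) - 132 = -33*0 - 132 = 0 - 132 = -132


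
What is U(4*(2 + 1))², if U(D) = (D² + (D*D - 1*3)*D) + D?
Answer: 3415104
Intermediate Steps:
U(D) = D + D² + D*(-3 + D²) (U(D) = (D² + (D² - 3)*D) + D = (D² + (-3 + D²)*D) + D = (D² + D*(-3 + D²)) + D = D + D² + D*(-3 + D²))
U(4*(2 + 1))² = ((4*(2 + 1))*(-2 + 4*(2 + 1) + (4*(2 + 1))²))² = ((4*3)*(-2 + 4*3 + (4*3)²))² = (12*(-2 + 12 + 12²))² = (12*(-2 + 12 + 144))² = (12*154)² = 1848² = 3415104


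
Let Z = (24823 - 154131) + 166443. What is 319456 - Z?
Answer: 282321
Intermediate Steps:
Z = 37135 (Z = -129308 + 166443 = 37135)
319456 - Z = 319456 - 1*37135 = 319456 - 37135 = 282321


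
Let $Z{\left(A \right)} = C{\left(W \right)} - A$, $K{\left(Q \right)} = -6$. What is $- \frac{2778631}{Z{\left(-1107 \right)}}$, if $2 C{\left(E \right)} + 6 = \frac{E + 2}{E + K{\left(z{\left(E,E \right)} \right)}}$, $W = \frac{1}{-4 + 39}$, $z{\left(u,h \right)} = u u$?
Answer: $- \frac{1161467758}{461401} \approx -2517.3$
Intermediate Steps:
$z{\left(u,h \right)} = u^{2}$
$W = \frac{1}{35} \approx 0.028571$
$C{\left(E \right)} = -3 + \frac{2 + E}{2 \left(-6 + E\right)}$ ($C{\left(E \right)} = -3 + \frac{\left(E + 2\right) \frac{1}{E - 6}}{2} = -3 + \frac{\left(2 + E\right) \frac{1}{-6 + E}}{2} = -3 + \frac{\frac{1}{-6 + E} \left(2 + E\right)}{2} = -3 + \frac{2 + E}{2 \left(-6 + E\right)}$)
$Z{\left(A \right)} = - \frac{1325}{418} - A$ ($Z{\left(A \right)} = \frac{38 - \frac{1}{7}}{2 \left(-6 + \frac{1}{35}\right)} - A = \frac{38 - \frac{1}{7}}{2 \left(- \frac{209}{35}\right)} - A = \frac{1}{2} \left(- \frac{35}{209}\right) \frac{265}{7} - A = - \frac{1325}{418} - A$)
$- \frac{2778631}{Z{\left(-1107 \right)}} = - \frac{2778631}{- \frac{1325}{418} - -1107} = - \frac{2778631}{- \frac{1325}{418} + 1107} = - \frac{2778631}{\frac{461401}{418}} = \left(-2778631\right) \frac{418}{461401} = - \frac{1161467758}{461401}$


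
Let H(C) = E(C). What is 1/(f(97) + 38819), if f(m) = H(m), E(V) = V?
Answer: 1/38916 ≈ 2.5696e-5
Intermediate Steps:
H(C) = C
f(m) = m
1/(f(97) + 38819) = 1/(97 + 38819) = 1/38916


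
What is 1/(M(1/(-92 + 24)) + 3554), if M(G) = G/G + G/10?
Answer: 680/2417399 ≈ 0.00028129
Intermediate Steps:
M(G) = 1 + G/10 (M(G) = 1 + G*(1/10) = 1 + G/10)
1/(M(1/(-92 + 24)) + 3554) = 1/((1 + 1/(10*(-92 + 24))) + 3554) = 1/((1 + (1/10)/(-68)) + 3554) = 1/((1 + (1/10)*(-1/68)) + 3554) = 1/((1 - 1/680) + 3554) = 1/(679/680 + 3554) = 1/(2417399/680) = 680/2417399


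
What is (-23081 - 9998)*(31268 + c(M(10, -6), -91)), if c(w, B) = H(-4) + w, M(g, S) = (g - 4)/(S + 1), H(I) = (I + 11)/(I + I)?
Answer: -41369821323/40 ≈ -1.0342e+9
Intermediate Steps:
H(I) = (11 + I)/(2*I) (H(I) = (11 + I)/((2*I)) = (11 + I)*(1/(2*I)) = (11 + I)/(2*I))
M(g, S) = (-4 + g)/(1 + S)
c(w, B) = -7/8 + w (c(w, B) = (½)*(11 - 4)/(-4) + w = (½)*(-¼)*7 + w = -7/8 + w)
(-23081 - 9998)*(31268 + c(M(10, -6), -91)) = (-23081 - 9998)*(31268 + (-7/8 + (-4 + 10)/(1 - 6))) = -33079*(31268 + (-7/8 + 6/(-5))) = -33079*(31268 + (-7/8 - ⅕*6)) = -33079*(31268 + (-7/8 - 6/5)) = -33079*(31268 - 83/40) = -33079*1250637/40 = -41369821323/40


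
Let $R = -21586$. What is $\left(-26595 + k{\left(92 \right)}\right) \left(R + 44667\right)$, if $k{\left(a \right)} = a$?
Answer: $-611715743$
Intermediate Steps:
$\left(-26595 + k{\left(92 \right)}\right) \left(R + 44667\right) = \left(-26595 + 92\right) \left(-21586 + 44667\right) = \left(-26503\right) 23081 = -611715743$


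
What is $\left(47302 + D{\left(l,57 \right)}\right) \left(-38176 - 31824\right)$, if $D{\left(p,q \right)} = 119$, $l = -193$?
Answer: $-3319470000$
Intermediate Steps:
$\left(47302 + D{\left(l,57 \right)}\right) \left(-38176 - 31824\right) = \left(47302 + 119\right) \left(-38176 - 31824\right) = 47421 \left(-70000\right) = -3319470000$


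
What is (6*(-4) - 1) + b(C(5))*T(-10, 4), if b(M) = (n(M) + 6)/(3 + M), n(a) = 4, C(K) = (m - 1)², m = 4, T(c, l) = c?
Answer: -100/3 ≈ -33.333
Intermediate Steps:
C(K) = 9 (C(K) = (4 - 1)² = 3² = 9)
b(M) = 10/(3 + M) (b(M) = (4 + 6)/(3 + M) = 10/(3 + M))
(6*(-4) - 1) + b(C(5))*T(-10, 4) = (6*(-4) - 1) + (10/(3 + 9))*(-10) = (-24 - 1) + (10/12)*(-10) = -25 + (10*(1/12))*(-10) = -25 + (⅚)*(-10) = -25 - 25/3 = -100/3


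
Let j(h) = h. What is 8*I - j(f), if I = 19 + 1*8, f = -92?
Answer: 308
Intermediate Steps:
I = 27 (I = 19 + 8 = 27)
8*I - j(f) = 8*27 - 1*(-92) = 216 + 92 = 308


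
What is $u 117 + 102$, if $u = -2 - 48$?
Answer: $-5748$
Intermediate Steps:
$u = -50$ ($u = -2 - 48 = -50$)
$u 117 + 102 = \left(-50\right) 117 + 102 = -5850 + 102 = -5748$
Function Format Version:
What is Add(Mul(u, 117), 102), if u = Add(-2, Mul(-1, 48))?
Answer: -5748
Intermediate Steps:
u = -50 (u = Add(-2, -48) = -50)
Add(Mul(u, 117), 102) = Add(Mul(-50, 117), 102) = Add(-5850, 102) = -5748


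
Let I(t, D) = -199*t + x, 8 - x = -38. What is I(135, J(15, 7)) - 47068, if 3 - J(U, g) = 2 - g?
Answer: -73887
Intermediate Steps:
x = 46 (x = 8 - 1*(-38) = 8 + 38 = 46)
J(U, g) = 1 + g (J(U, g) = 3 - (2 - g) = 3 + (-2 + g) = 1 + g)
I(t, D) = 46 - 199*t (I(t, D) = -199*t + 46 = 46 - 199*t)
I(135, J(15, 7)) - 47068 = (46 - 199*135) - 47068 = (46 - 26865) - 47068 = -26819 - 47068 = -73887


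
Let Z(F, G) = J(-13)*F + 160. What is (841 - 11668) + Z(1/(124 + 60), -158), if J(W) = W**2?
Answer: -1962559/184 ≈ -10666.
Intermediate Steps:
Z(F, G) = 160 + 169*F (Z(F, G) = (-13)**2*F + 160 = 169*F + 160 = 160 + 169*F)
(841 - 11668) + Z(1/(124 + 60), -158) = (841 - 11668) + (160 + 169/(124 + 60)) = -10827 + (160 + 169/184) = -10827 + 29609/184 = -1962559/184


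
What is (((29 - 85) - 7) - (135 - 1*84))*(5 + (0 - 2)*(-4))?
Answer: -1482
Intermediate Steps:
(((29 - 85) - 7) - (135 - 1*84))*(5 + (0 - 2)*(-4)) = ((-56 - 7) - (135 - 84))*(5 - 2*(-4)) = (-63 - 1*51)*(5 + 8) = (-63 - 51)*13 = -114*13 = -1482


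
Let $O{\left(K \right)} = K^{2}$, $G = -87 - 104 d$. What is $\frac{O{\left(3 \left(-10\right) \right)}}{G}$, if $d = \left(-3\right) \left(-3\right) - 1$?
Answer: $- \frac{900}{919} \approx -0.97933$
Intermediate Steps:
$d = 8$ ($d = 9 - 1 = 8$)
$G = -919$ ($G = -87 - 832 = -919$)
$\frac{O{\left(3 \left(-10\right) \right)}}{G} = \frac{\left(3 \left(-10\right)\right)^{2}}{-919} = \left(-30\right)^{2} \left(- \frac{1}{919}\right) = 900 \left(- \frac{1}{919}\right) = - \frac{900}{919}$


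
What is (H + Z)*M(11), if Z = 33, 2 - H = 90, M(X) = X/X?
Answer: -55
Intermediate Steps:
M(X) = 1
H = -88 (H = 2 - 1*90 = 2 - 90 = -88)
(H + Z)*M(11) = (-88 + 33)*1 = -55*1 = -55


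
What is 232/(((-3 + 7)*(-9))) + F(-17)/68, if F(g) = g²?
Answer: -79/36 ≈ -2.1944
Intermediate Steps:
232/(((-3 + 7)*(-9))) + F(-17)/68 = 232/(((-3 + 7)*(-9))) + (-17)²/68 = 232/((4*(-9))) + 289*(1/68) = 232/(-36) + 17/4 = 232*(-1/36) + 17/4 = -58/9 + 17/4 = -79/36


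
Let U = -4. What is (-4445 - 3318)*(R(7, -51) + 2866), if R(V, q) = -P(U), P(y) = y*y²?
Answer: -22745590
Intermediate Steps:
P(y) = y³
R(V, q) = 64 (R(V, q) = -1*(-4)³ = -1*(-64) = 64)
(-4445 - 3318)*(R(7, -51) + 2866) = (-4445 - 3318)*(64 + 2866) = -7763*2930 = -22745590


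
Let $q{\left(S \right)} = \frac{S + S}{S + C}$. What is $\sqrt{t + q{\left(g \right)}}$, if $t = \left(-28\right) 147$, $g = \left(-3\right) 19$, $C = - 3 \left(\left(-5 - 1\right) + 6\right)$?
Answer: $11 i \sqrt{34} \approx 64.141 i$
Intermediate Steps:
$C = 0$ ($C = - 3 \left(-6 + 6\right) = \left(-3\right) 0 = 0$)
$g = -57$
$q{\left(S \right)} = 2$ ($q{\left(S \right)} = \frac{S + S}{S + 0} = \frac{2 S}{S} = 2$)
$t = -4116$
$\sqrt{t + q{\left(g \right)}} = \sqrt{-4116 + 2} = \sqrt{-4114} = 11 i \sqrt{34}$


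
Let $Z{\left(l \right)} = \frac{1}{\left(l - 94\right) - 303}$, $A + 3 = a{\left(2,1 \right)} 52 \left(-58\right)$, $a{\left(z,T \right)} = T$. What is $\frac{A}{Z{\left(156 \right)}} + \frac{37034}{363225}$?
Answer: $\frac{264274919309}{363225} \approx 7.2758 \cdot 10^{5}$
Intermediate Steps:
$A = -3019$ ($A = -3 + 1 \cdot 52 \left(-58\right) = -3 + 52 \left(-58\right) = -3 - 3016 = -3019$)
$Z{\left(l \right)} = \frac{1}{-397 + l}$ ($Z{\left(l \right)} = \frac{1}{\left(-94 + l\right) - 303} = \frac{1}{-397 + l}$)
$\frac{A}{Z{\left(156 \right)}} + \frac{37034}{363225} = - \frac{3019}{\frac{1}{-397 + 156}} + \frac{37034}{363225} = - \frac{3019}{\frac{1}{-241}} + 37034 \cdot \frac{1}{363225} = - \frac{3019}{- \frac{1}{241}} + \frac{37034}{363225} = \left(-3019\right) \left(-241\right) + \frac{37034}{363225} = 727579 + \frac{37034}{363225} = \frac{264274919309}{363225}$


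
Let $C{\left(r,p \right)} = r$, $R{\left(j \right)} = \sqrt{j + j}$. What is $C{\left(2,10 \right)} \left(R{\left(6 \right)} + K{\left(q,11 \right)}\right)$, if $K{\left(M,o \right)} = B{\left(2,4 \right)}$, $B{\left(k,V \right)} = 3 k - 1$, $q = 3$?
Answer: $10 + 4 \sqrt{3} \approx 16.928$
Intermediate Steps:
$R{\left(j \right)} = \sqrt{2} \sqrt{j}$ ($R{\left(j \right)} = \sqrt{2 j} = \sqrt{2} \sqrt{j}$)
$B{\left(k,V \right)} = -1 + 3 k$
$K{\left(M,o \right)} = 5$ ($K{\left(M,o \right)} = -1 + 3 \cdot 2 = -1 + 6 = 5$)
$C{\left(2,10 \right)} \left(R{\left(6 \right)} + K{\left(q,11 \right)}\right) = 2 \left(\sqrt{2} \sqrt{6} + 5\right) = 2 \left(2 \sqrt{3} + 5\right) = 2 \left(5 + 2 \sqrt{3}\right) = 10 + 4 \sqrt{3}$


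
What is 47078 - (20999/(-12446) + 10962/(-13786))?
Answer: 4039047670317/85790278 ≈ 47081.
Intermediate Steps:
47078 - (20999/(-12446) + 10962/(-13786)) = 47078 - (20999*(-1/12446) + 10962*(-1/13786)) = 47078 - (-20999/12446 - 5481/6893) = 47078 - 1*(-212962633/85790278) = 47078 + 212962633/85790278 = 4039047670317/85790278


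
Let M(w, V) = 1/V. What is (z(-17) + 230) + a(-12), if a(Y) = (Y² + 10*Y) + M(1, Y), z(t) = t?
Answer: 2843/12 ≈ 236.92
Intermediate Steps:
a(Y) = 1/Y + Y² + 10*Y (a(Y) = (Y² + 10*Y) + 1/Y = 1/Y + Y² + 10*Y)
(z(-17) + 230) + a(-12) = (-17 + 230) + (1 + (-12)²*(10 - 12))/(-12) = 213 - (1 + 144*(-2))/12 = 213 - (1 - 288)/12 = 213 - 1/12*(-287) = 213 + 287/12 = 2843/12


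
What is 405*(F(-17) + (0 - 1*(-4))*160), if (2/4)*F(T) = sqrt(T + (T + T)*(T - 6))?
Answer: 259200 + 2430*sqrt(85) ≈ 2.8160e+5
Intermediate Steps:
F(T) = 2*sqrt(T + 2*T*(-6 + T)) (F(T) = 2*sqrt(T + (T + T)*(T - 6)) = 2*sqrt(T + (2*T)*(-6 + T)) = 2*sqrt(T + 2*T*(-6 + T)))
405*(F(-17) + (0 - 1*(-4))*160) = 405*(2*sqrt(-17*(-11 + 2*(-17))) + (0 - 1*(-4))*160) = 405*(2*sqrt(-17*(-11 - 34)) + (0 + 4)*160) = 405*(2*sqrt(-17*(-45)) + 4*160) = 405*(2*sqrt(765) + 640) = 405*(2*(3*sqrt(85)) + 640) = 405*(6*sqrt(85) + 640) = 405*(640 + 6*sqrt(85)) = 259200 + 2430*sqrt(85)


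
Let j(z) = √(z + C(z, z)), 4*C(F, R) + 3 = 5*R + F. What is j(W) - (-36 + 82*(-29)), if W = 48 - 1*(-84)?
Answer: 2414 + √1317/2 ≈ 2432.1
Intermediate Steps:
C(F, R) = -¾ + F/4 + 5*R/4 (C(F, R) = -¾ + (5*R + F)/4 = -¾ + (F + 5*R)/4 = -¾ + (F/4 + 5*R/4) = -¾ + F/4 + 5*R/4)
W = 132 (W = 48 + 84 = 132)
j(z) = √(-¾ + 5*z/2) (j(z) = √(z + (-¾ + z/4 + 5*z/4)) = √(z + (-¾ + 3*z/2)) = √(-¾ + 5*z/2))
j(W) - (-36 + 82*(-29)) = √(-3 + 10*132)/2 - (-36 + 82*(-29)) = √(-3 + 1320)/2 - (-36 - 2378) = √1317/2 - 1*(-2414) = √1317/2 + 2414 = 2414 + √1317/2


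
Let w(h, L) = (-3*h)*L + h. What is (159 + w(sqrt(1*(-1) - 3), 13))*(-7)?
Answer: -1113 + 532*I ≈ -1113.0 + 532.0*I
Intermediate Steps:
w(h, L) = h - 3*L*h (w(h, L) = -3*L*h + h = h - 3*L*h)
(159 + w(sqrt(1*(-1) - 3), 13))*(-7) = (159 + sqrt(1*(-1) - 3)*(1 - 3*13))*(-7) = (159 + sqrt(-1 - 3)*(1 - 39))*(-7) = (159 + sqrt(-4)*(-38))*(-7) = (159 + (2*I)*(-38))*(-7) = (159 - 76*I)*(-7) = -1113 + 532*I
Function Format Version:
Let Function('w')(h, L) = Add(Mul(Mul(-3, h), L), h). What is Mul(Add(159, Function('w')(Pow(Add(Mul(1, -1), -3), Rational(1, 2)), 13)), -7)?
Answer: Add(-1113, Mul(532, I)) ≈ Add(-1113.0, Mul(532.00, I))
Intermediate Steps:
Function('w')(h, L) = Add(h, Mul(-3, L, h)) (Function('w')(h, L) = Add(Mul(-3, L, h), h) = Add(h, Mul(-3, L, h)))
Mul(Add(159, Function('w')(Pow(Add(Mul(1, -1), -3), Rational(1, 2)), 13)), -7) = Mul(Add(159, Mul(Pow(Add(Mul(1, -1), -3), Rational(1, 2)), Add(1, Mul(-3, 13)))), -7) = Mul(Add(159, Mul(Pow(Add(-1, -3), Rational(1, 2)), Add(1, -39))), -7) = Mul(Add(159, Mul(Pow(-4, Rational(1, 2)), -38)), -7) = Mul(Add(159, Mul(Mul(2, I), -38)), -7) = Mul(Add(159, Mul(-76, I)), -7) = Add(-1113, Mul(532, I))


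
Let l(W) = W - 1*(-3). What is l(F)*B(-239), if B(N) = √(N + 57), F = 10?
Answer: 13*I*√182 ≈ 175.38*I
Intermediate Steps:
B(N) = √(57 + N)
l(W) = 3 + W (l(W) = W + 3 = 3 + W)
l(F)*B(-239) = (3 + 10)*√(57 - 239) = 13*√(-182) = 13*(I*√182) = 13*I*√182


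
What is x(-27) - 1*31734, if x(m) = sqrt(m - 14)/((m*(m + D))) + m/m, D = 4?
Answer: -31733 + I*sqrt(41)/621 ≈ -31733.0 + 0.010311*I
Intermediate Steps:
x(m) = 1 + sqrt(-14 + m)/(m*(4 + m)) (x(m) = sqrt(m - 14)/((m*(m + 4))) + m/m = sqrt(-14 + m)/((m*(4 + m))) + 1 = sqrt(-14 + m)*(1/(m*(4 + m))) + 1 = sqrt(-14 + m)/(m*(4 + m)) + 1 = 1 + sqrt(-14 + m)/(m*(4 + m)))
x(-27) - 1*31734 = ((-27)**2 + sqrt(-14 - 27) + 4*(-27))/((-27)*(4 - 27)) - 1*31734 = -1/27*(729 + sqrt(-41) - 108)/(-23) - 31734 = -1/27*(-1/23)*(729 + I*sqrt(41) - 108) - 31734 = -1/27*(-1/23)*(621 + I*sqrt(41)) - 31734 = (1 + I*sqrt(41)/621) - 31734 = -31733 + I*sqrt(41)/621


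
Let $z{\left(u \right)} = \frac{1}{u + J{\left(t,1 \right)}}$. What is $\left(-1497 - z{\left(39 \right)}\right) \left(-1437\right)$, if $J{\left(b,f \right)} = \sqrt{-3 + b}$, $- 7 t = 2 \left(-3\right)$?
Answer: $\frac{7645456473}{3554} - \frac{479 i \sqrt{105}}{3554} \approx 2.1512 \cdot 10^{6} - 1.3811 i$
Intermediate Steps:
$t = \frac{6}{7}$ ($t = - \frac{2 \left(-3\right)}{7} = \left(- \frac{1}{7}\right) \left(-6\right) = \frac{6}{7} \approx 0.85714$)
$z{\left(u \right)} = \frac{1}{u + \frac{i \sqrt{105}}{7}}$ ($z{\left(u \right)} = \frac{1}{u + \sqrt{-3 + \frac{6}{7}}} = \frac{1}{u + \sqrt{- \frac{15}{7}}} = \frac{1}{u + \frac{i \sqrt{105}}{7}}$)
$\left(-1497 - z{\left(39 \right)}\right) \left(-1437\right) = \left(-1497 - \frac{7}{7 \cdot 39 + i \sqrt{105}}\right) \left(-1437\right) = \left(-1497 - \frac{7}{273 + i \sqrt{105}}\right) \left(-1437\right) = 2151189 + \frac{10059}{273 + i \sqrt{105}}$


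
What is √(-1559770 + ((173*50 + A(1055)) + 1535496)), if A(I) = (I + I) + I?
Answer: I*√12459 ≈ 111.62*I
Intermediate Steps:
A(I) = 3*I (A(I) = 2*I + I = 3*I)
√(-1559770 + ((173*50 + A(1055)) + 1535496)) = √(-1559770 + ((173*50 + 3*1055) + 1535496)) = √(-1559770 + ((8650 + 3165) + 1535496)) = √(-1559770 + (11815 + 1535496)) = √(-1559770 + 1547311) = √(-12459) = I*√12459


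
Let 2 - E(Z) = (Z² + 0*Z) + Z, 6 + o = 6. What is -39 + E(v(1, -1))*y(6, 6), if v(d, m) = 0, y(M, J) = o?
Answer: -39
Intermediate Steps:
o = 0 (o = -6 + 6 = 0)
y(M, J) = 0
E(Z) = 2 - Z - Z² (E(Z) = 2 - ((Z² + 0*Z) + Z) = 2 - ((Z² + 0) + Z) = 2 - (Z² + Z) = 2 - (Z + Z²) = 2 + (-Z - Z²) = 2 - Z - Z²)
-39 + E(v(1, -1))*y(6, 6) = -39 + (2 - 1*0 - 1*0²)*0 = -39 + (2 + 0 - 1*0)*0 = -39 + (2 + 0 + 0)*0 = -39 + 2*0 = -39 + 0 = -39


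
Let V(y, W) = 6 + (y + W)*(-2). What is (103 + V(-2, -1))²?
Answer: 13225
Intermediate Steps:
V(y, W) = 6 - 2*W - 2*y (V(y, W) = 6 + (W + y)*(-2) = 6 + (-2*W - 2*y) = 6 - 2*W - 2*y)
(103 + V(-2, -1))² = (103 + (6 - 2*(-1) - 2*(-2)))² = (103 + (6 + 2 + 4))² = (103 + 12)² = 115² = 13225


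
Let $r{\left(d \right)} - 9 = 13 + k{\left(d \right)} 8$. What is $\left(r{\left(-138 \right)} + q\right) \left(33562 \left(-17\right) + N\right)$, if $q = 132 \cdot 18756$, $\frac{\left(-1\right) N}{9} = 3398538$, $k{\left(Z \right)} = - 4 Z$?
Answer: $-77277508281080$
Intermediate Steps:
$N = -30586842$ ($N = \left(-9\right) 3398538 = -30586842$)
$q = 2475792$
$r{\left(d \right)} = 22 - 32 d$ ($r{\left(d \right)} = 9 + \left(13 + - 4 d 8\right) = 9 - \left(-13 + 32 d\right) = 22 - 32 d$)
$\left(r{\left(-138 \right)} + q\right) \left(33562 \left(-17\right) + N\right) = \left(\left(22 - -4416\right) + 2475792\right) \left(33562 \left(-17\right) - 30586842\right) = \left(\left(22 + 4416\right) + 2475792\right) \left(-570554 - 30586842\right) = \left(4438 + 2475792\right) \left(-31157396\right) = 2480230 \left(-31157396\right) = -77277508281080$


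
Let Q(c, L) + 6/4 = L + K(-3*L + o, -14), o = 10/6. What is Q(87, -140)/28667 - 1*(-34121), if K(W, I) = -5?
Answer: 1956293121/57334 ≈ 34121.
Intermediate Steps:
o = 5/3 (o = 10*(⅙) = 5/3 ≈ 1.6667)
Q(c, L) = -13/2 + L (Q(c, L) = -3/2 + (L - 5) = -3/2 + (-5 + L) = -13/2 + L)
Q(87, -140)/28667 - 1*(-34121) = (-13/2 - 140)/28667 - 1*(-34121) = -293/2*1/28667 + 34121 = -293/57334 + 34121 = 1956293121/57334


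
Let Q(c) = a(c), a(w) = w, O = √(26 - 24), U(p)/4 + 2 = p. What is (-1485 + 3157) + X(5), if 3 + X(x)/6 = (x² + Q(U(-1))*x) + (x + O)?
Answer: 1474 + 6*√2 ≈ 1482.5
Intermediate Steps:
U(p) = -8 + 4*p
O = √2 ≈ 1.4142
Q(c) = c
X(x) = -18 - 66*x + 6*√2 + 6*x² (X(x) = -18 + 6*((x² + (-8 + 4*(-1))*x) + (x + √2)) = -18 + 6*((x² + (-8 - 4)*x) + (x + √2)) = -18 + 6*((x² - 12*x) + (x + √2)) = -18 + 6*(√2 + x² - 11*x) = -18 + (-66*x + 6*√2 + 6*x²) = -18 - 66*x + 6*√2 + 6*x²)
(-1485 + 3157) + X(5) = (-1485 + 3157) + (-18 - 66*5 + 6*√2 + 6*5²) = 1672 + (-18 - 330 + 6*√2 + 6*25) = 1672 + (-18 - 330 + 6*√2 + 150) = 1672 + (-198 + 6*√2) = 1474 + 6*√2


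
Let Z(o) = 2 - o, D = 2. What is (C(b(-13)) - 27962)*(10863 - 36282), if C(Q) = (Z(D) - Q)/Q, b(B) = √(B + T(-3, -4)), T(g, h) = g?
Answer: 0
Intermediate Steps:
b(B) = √(-3 + B) (b(B) = √(B - 3) = √(-3 + B))
C(Q) = -1 (C(Q) = ((2 - 1*2) - Q)/Q = ((2 - 2) - Q)/Q = (0 - Q)/Q = (-Q)/Q = -1)
(C(b(-13)) - 27962)*(10863 - 36282) = (-1 - 27962)*(10863 - 36282) = -27963*(-25419) = 710791497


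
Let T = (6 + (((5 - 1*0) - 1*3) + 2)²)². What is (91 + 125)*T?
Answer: 104544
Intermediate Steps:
T = 484 (T = (6 + (((5 + 0) - 3) + 2)²)² = (6 + ((5 - 3) + 2)²)² = (6 + (2 + 2)²)² = (6 + 4²)² = (6 + 16)² = 22² = 484)
(91 + 125)*T = (91 + 125)*484 = 216*484 = 104544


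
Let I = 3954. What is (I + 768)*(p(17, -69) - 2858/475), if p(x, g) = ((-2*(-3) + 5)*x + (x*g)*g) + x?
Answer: 181981710474/475 ≈ 3.8312e+8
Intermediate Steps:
p(x, g) = 12*x + x*g² (p(x, g) = ((6 + 5)*x + (g*x)*g) + x = (11*x + x*g²) + x = 12*x + x*g²)
(I + 768)*(p(17, -69) - 2858/475) = (3954 + 768)*(17*(12 + (-69)²) - 2858/475) = 4722*(17*(12 + 4761) - 2858*1/475) = 4722*(17*4773 - 2858/475) = 4722*(81141 - 2858/475) = 4722*(38539117/475) = 181981710474/475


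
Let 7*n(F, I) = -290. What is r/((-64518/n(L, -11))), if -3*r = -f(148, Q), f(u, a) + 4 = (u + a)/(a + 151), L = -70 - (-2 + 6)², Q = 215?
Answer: -53215/82647558 ≈ -0.00064388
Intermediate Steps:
L = -86 (L = -70 - 1*4² = -70 - 1*16 = -70 - 16 = -86)
n(F, I) = -290/7 (n(F, I) = (⅐)*(-290) = -290/7)
f(u, a) = -4 + (a + u)/(151 + a) (f(u, a) = -4 + (u + a)/(a + 151) = -4 + (a + u)/(151 + a))
r = -367/366 (r = -(-1)*(-604 + 148 - 3*215)/(151 + 215)/3 = -(-1)*(-604 + 148 - 645)/366/3 = -(-1)*(1/366)*(-1101)/3 = -(-1)*(-367)/(3*122) = -⅓*367/122 = -367/366 ≈ -1.0027)
r/((-64518/n(L, -11))) = -367/(366*((-64518/(-290/7)))) = -367/(366*((-64518*(-7/290)))) = -367/(366*225813/145) = -367/366*145/225813 = -53215/82647558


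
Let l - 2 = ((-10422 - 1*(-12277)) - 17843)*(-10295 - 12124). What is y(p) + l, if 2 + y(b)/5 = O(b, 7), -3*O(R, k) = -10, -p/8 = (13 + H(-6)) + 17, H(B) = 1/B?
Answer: 1075304942/3 ≈ 3.5843e+8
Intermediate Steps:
p = -716/3 (p = -8*((13 + 1/(-6)) + 17) = -8*((13 - ⅙) + 17) = -8*(77/6 + 17) = -8*179/6 = -716/3 ≈ -238.67)
O(R, k) = 10/3 (O(R, k) = -⅓*(-10) = 10/3)
y(b) = 20/3 (y(b) = -10 + 5*(10/3) = -10 + 50/3 = 20/3)
l = 358434974 (l = 2 + ((-10422 - 1*(-12277)) - 17843)*(-10295 - 12124) = 2 + ((-10422 + 12277) - 17843)*(-22419) = 2 + (1855 - 17843)*(-22419) = 2 - 15988*(-22419) = 2 + 358434972 = 358434974)
y(p) + l = 20/3 + 358434974 = 1075304942/3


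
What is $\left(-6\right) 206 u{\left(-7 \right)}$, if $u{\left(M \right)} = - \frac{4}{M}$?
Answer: $- \frac{4944}{7} \approx -706.29$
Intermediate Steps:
$\left(-6\right) 206 u{\left(-7 \right)} = \left(-6\right) 206 \left(- \frac{4}{-7}\right) = - 1236 \left(\left(-4\right) \left(- \frac{1}{7}\right)\right) = \left(-1236\right) \frac{4}{7} = - \frac{4944}{7}$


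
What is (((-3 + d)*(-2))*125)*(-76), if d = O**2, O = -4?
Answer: 247000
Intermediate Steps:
d = 16 (d = (-4)**2 = 16)
(((-3 + d)*(-2))*125)*(-76) = (((-3 + 16)*(-2))*125)*(-76) = ((13*(-2))*125)*(-76) = -26*125*(-76) = -3250*(-76) = 247000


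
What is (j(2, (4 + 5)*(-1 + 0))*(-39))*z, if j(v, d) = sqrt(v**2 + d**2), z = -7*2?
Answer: 546*sqrt(85) ≈ 5033.9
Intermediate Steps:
z = -14 (z = -1*14 = -14)
j(v, d) = sqrt(d**2 + v**2)
(j(2, (4 + 5)*(-1 + 0))*(-39))*z = (sqrt(((4 + 5)*(-1 + 0))**2 + 2**2)*(-39))*(-14) = (sqrt((9*(-1))**2 + 4)*(-39))*(-14) = (sqrt((-9)**2 + 4)*(-39))*(-14) = (sqrt(81 + 4)*(-39))*(-14) = (sqrt(85)*(-39))*(-14) = -39*sqrt(85)*(-14) = 546*sqrt(85)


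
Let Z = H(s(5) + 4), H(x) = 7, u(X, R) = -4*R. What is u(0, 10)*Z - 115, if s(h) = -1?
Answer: -395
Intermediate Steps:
Z = 7
u(0, 10)*Z - 115 = -4*10*7 - 115 = -40*7 - 115 = -280 - 115 = -395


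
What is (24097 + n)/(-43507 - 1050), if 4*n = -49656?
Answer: -11683/44557 ≈ -0.26220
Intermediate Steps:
n = -12414 (n = (¼)*(-49656) = -12414)
(24097 + n)/(-43507 - 1050) = (24097 - 12414)/(-43507 - 1050) = 11683/(-44557) = 11683*(-1/44557) = -11683/44557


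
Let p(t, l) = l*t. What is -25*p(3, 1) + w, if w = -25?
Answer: -100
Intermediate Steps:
-25*p(3, 1) + w = -25*3 - 25 = -75 - 25 = -100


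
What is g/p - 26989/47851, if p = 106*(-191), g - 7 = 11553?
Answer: -549788427/484395673 ≈ -1.1350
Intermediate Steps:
g = 11560 (g = 7 + 11553 = 11560)
p = -20246
g/p - 26989/47851 = 11560/(-20246) - 26989/47851 = 11560*(-1/20246) - 26989*1/47851 = -5780/10123 - 26989/47851 = -549788427/484395673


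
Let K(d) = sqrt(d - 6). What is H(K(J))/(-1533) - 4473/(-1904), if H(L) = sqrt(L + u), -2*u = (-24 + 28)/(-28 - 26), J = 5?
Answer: 639/272 - sqrt(3 + 81*I)/13797 ≈ 2.3488 - 0.0004528*I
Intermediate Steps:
K(d) = sqrt(-6 + d)
u = 1/27 (u = -(-24 + 28)/(2*(-28 - 26)) = -2/(-54) = -2*(-1)/54 = -1/2*(-2/27) = 1/27 ≈ 0.037037)
H(L) = sqrt(1/27 + L) (H(L) = sqrt(L + 1/27) = sqrt(1/27 + L))
H(K(J))/(-1533) - 4473/(-1904) = (sqrt(3 + 81*sqrt(-6 + 5))/9)/(-1533) - 4473/(-1904) = (sqrt(3 + 81*sqrt(-1))/9)*(-1/1533) - 4473*(-1/1904) = (sqrt(3 + 81*I)/9)*(-1/1533) + 639/272 = -sqrt(3 + 81*I)/13797 + 639/272 = 639/272 - sqrt(3 + 81*I)/13797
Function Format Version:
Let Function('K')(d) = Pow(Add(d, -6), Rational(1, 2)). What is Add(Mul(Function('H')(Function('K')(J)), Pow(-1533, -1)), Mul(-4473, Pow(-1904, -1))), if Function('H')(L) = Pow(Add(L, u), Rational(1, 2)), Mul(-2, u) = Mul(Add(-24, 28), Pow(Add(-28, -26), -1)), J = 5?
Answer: Add(Rational(639, 272), Mul(Rational(-1, 13797), Pow(Add(3, Mul(81, I)), Rational(1, 2)))) ≈ Add(2.3488, Mul(-0.00045280, I))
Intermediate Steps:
Function('K')(d) = Pow(Add(-6, d), Rational(1, 2))
u = Rational(1, 27) (u = Mul(Rational(-1, 2), Mul(Add(-24, 28), Pow(Add(-28, -26), -1))) = Mul(Rational(-1, 2), Mul(4, Pow(-54, -1))) = Mul(Rational(-1, 2), Mul(4, Rational(-1, 54))) = Mul(Rational(-1, 2), Rational(-2, 27)) = Rational(1, 27) ≈ 0.037037)
Function('H')(L) = Pow(Add(Rational(1, 27), L), Rational(1, 2)) (Function('H')(L) = Pow(Add(L, Rational(1, 27)), Rational(1, 2)) = Pow(Add(Rational(1, 27), L), Rational(1, 2)))
Add(Mul(Function('H')(Function('K')(J)), Pow(-1533, -1)), Mul(-4473, Pow(-1904, -1))) = Add(Mul(Mul(Rational(1, 9), Pow(Add(3, Mul(81, Pow(Add(-6, 5), Rational(1, 2)))), Rational(1, 2))), Pow(-1533, -1)), Mul(-4473, Pow(-1904, -1))) = Add(Mul(Mul(Rational(1, 9), Pow(Add(3, Mul(81, Pow(-1, Rational(1, 2)))), Rational(1, 2))), Rational(-1, 1533)), Mul(-4473, Rational(-1, 1904))) = Add(Mul(Mul(Rational(1, 9), Pow(Add(3, Mul(81, I)), Rational(1, 2))), Rational(-1, 1533)), Rational(639, 272)) = Add(Mul(Rational(-1, 13797), Pow(Add(3, Mul(81, I)), Rational(1, 2))), Rational(639, 272)) = Add(Rational(639, 272), Mul(Rational(-1, 13797), Pow(Add(3, Mul(81, I)), Rational(1, 2))))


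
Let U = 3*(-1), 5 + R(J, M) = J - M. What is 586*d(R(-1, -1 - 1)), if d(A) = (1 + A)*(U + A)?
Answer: 12306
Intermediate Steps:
R(J, M) = -5 + J - M (R(J, M) = -5 + (J - M) = -5 + J - M)
U = -3
d(A) = (1 + A)*(-3 + A)
586*d(R(-1, -1 - 1)) = 586*(-3 + (-5 - 1 - (-1 - 1))**2 - 2*(-5 - 1 - (-1 - 1))) = 586*(-3 + (-5 - 1 - 1*(-2))**2 - 2*(-5 - 1 - 1*(-2))) = 586*(-3 + (-5 - 1 + 2)**2 - 2*(-5 - 1 + 2)) = 586*(-3 + (-4)**2 - 2*(-4)) = 586*(-3 + 16 + 8) = 586*21 = 12306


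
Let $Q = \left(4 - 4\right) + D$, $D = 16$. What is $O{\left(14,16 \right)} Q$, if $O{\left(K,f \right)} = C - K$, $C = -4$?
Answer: $-288$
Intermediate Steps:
$O{\left(K,f \right)} = -4 - K$
$Q = 16$ ($Q = \left(4 - 4\right) + 16 = 0 + 16 = 16$)
$O{\left(14,16 \right)} Q = \left(-4 - 14\right) 16 = \left(-18\right) 16 = -288$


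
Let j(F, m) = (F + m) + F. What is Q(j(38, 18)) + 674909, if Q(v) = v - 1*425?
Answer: 674578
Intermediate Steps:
j(F, m) = m + 2*F
Q(v) = -425 + v (Q(v) = v - 425 = -425 + v)
Q(j(38, 18)) + 674909 = (-425 + (18 + 2*38)) + 674909 = (-425 + (18 + 76)) + 674909 = (-425 + 94) + 674909 = -331 + 674909 = 674578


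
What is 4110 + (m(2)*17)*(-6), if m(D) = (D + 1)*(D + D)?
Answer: 2886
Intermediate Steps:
m(D) = 2*D*(1 + D) (m(D) = (1 + D)*(2*D) = 2*D*(1 + D))
4110 + (m(2)*17)*(-6) = 4110 + ((2*2*(1 + 2))*17)*(-6) = 4110 + ((2*2*3)*17)*(-6) = 4110 + (12*17)*(-6) = 4110 + 204*(-6) = 4110 - 1224 = 2886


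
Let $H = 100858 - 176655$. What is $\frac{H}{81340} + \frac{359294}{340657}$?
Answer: $\frac{3404195331}{27709040380} \approx 0.12286$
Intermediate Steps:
$H = -75797$ ($H = 100858 - 176655 = -75797$)
$\frac{H}{81340} + \frac{359294}{340657} = - \frac{75797}{81340} + \frac{359294}{340657} = \frac{3404195331}{27709040380}$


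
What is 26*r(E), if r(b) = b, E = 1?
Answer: 26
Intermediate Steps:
26*r(E) = 26*1 = 26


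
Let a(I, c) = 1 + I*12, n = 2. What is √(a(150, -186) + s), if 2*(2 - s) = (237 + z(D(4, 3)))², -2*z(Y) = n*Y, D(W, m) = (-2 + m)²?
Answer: I*√26045 ≈ 161.38*I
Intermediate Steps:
a(I, c) = 1 + 12*I
z(Y) = -Y
s = -27846 (s = 2 - (237 - (-2 + 3)²)²/2 = 2 - (237 - 1*1²)²/2 = 2 - (237 - 1*1)²/2 = 2 - (237 - 1)²/2 = 2 - ½*236² = 2 - ½*55696 = 2 - 27848 = -27846)
√(a(150, -186) + s) = √((1 + 12*150) - 27846) = √((1 + 1800) - 27846) = √(1801 - 27846) = √(-26045) = I*√26045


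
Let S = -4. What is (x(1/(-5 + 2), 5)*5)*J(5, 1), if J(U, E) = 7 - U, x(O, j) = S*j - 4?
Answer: -240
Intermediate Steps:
x(O, j) = -4 - 4*j (x(O, j) = -4*j - 4 = -4 - 4*j)
(x(1/(-5 + 2), 5)*5)*J(5, 1) = ((-4 - 4*5)*5)*(7 - 1*5) = ((-4 - 20)*5)*(7 - 5) = -24*5*2 = -120*2 = -240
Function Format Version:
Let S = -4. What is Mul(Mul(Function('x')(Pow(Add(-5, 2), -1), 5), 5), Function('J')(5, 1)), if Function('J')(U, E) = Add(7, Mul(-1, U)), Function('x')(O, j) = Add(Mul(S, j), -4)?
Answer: -240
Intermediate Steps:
Function('x')(O, j) = Add(-4, Mul(-4, j)) (Function('x')(O, j) = Add(Mul(-4, j), -4) = Add(-4, Mul(-4, j)))
Mul(Mul(Function('x')(Pow(Add(-5, 2), -1), 5), 5), Function('J')(5, 1)) = Mul(Mul(Add(-4, Mul(-4, 5)), 5), Add(7, Mul(-1, 5))) = Mul(Mul(Add(-4, -20), 5), Add(7, -5)) = Mul(Mul(-24, 5), 2) = Mul(-120, 2) = -240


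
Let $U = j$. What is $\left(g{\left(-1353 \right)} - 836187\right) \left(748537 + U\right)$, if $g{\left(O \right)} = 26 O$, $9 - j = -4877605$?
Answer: $-4902431066115$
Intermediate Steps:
$j = 4877614$ ($j = 9 - -4877605 = 9 + 4877605 = 4877614$)
$U = 4877614$
$\left(g{\left(-1353 \right)} - 836187\right) \left(748537 + U\right) = \left(26 \left(-1353\right) - 836187\right) \left(748537 + 4877614\right) = \left(-35178 - 836187\right) 5626151 = \left(-871365\right) 5626151 = -4902431066115$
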